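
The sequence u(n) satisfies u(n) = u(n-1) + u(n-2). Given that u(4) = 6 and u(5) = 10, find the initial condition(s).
Work backwards using u(k) = u(k+2) - u(k+1):
u(3) = u(5) - u(4) = 10 - 6 = 4
u(2) = u(4) - u(3) = 6 - 4 = 2
u(1) = u(3) - u(2) = 4 - 2 = 2
u(0) = u(2) - u(1) = 2 - 2 = 0

u(0) = 0, u(1) = 2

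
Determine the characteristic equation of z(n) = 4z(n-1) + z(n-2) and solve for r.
Substitute z(n) = rⁿ and divide through by rⁿ⁻²: r² - 4r - 1 = 0
Discriminant: 4² + 4·1 = 20, not a perfect square, so by the quadratic formula r = (4 ± √20)/2.
General solution: z(n) = A·r₁ⁿ + B·r₂ⁿ where r₁,r₂ = (4 ± √20)/2

Characteristic: r² - 4r - 1 = 0, Roots: r = (4 ± √20)/2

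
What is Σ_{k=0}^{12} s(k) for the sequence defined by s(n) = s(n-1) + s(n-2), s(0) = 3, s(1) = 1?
Computing the sequence terms: 3, 1, 4, 5, 9, 14, 23, 37, 60, 97, 157, 254, 411
Adding these values together:

1075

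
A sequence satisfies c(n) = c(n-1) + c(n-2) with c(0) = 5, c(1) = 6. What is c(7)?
Computing the sequence terms:
5, 6, 11, 17, 28, 45, 73, 118

118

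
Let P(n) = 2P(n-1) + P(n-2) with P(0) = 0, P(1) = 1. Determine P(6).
Computing the sequence terms:
0, 1, 2, 5, 12, 29, 70

70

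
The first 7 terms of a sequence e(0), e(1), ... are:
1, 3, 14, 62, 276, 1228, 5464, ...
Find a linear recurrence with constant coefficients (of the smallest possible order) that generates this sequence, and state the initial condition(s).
Look for the lowest-order linear relation among consecutive terms.
Observation: e(n) - 4·e(n-1) - (2)·e(n-2) = 0 holds for the shown terms, and no order-1 relation e(n) = α·e(n-1) + β fits.
Check at n=3: 4·14 + (2)·3 = 62. ✓

e(n) = 4e(n-1) + 2e(n-2), e(0) = 1, e(1) = 3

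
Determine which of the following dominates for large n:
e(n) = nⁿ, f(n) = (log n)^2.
Comparing growth rates:
Growth-rate hierarchy: log n ≺ any polynomial ≺ any exponential cⁿ (c>1) ≺ n! ≺ nⁿ.
super-exponential nⁿ dominates polylogarithmic (log n)^2 asymptotically.

e(n) grows faster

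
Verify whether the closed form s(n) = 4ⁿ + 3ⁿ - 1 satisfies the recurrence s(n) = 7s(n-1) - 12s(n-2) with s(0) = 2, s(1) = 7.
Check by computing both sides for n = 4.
From the recurrence with s(0) = 2, s(1) = 7:
  s(0) = 2, s(1) = 7, s(2) = 25, s(3) = 91, s(4) = 337
  so the recurrence gives s(4) = 337.
From the proposed closed form s(n) = 4ⁿ + 3ⁿ - 1:
  s(4) = 336.
The recurrence gives 337 but the closed form gives 336, so the closed form does not satisfy the recurrence.

No, the closed form is incorrect.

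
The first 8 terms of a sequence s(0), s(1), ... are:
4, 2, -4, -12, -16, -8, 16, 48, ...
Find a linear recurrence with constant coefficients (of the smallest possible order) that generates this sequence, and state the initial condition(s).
Look for the lowest-order linear relation among consecutive terms.
Observation: s(n) - 2·s(n-1) - (-2)·s(n-2) = 0 holds for the shown terms, and no order-1 relation s(n) = α·s(n-1) + β fits.
Check at n=3: 2·-4 + (-2)·2 = -12. ✓

s(n) = 2s(n-1) - 2s(n-2), s(0) = 4, s(1) = 2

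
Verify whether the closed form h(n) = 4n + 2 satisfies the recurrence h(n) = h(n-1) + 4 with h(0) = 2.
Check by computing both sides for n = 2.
From the recurrence with h(0) = 2:
  h(0) = 2, h(1) = 6, h(2) = 10
  so the recurrence gives h(2) = 10.
From the proposed closed form h(n) = 4n + 2:
  h(2) = 10.
Both sides give 10 at n = 2, and the initial condition(s) match, so the closed form is consistent.

Yes, the closed form is correct.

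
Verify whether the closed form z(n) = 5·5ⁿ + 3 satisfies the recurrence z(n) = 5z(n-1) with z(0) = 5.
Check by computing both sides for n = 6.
From the recurrence with z(0) = 5:
  z(0) = 5, z(1) = 25, z(2) = 125, z(3) = 625, z(4) = 3125, z(5) = 15625, z(6) = 78125
  so the recurrence gives z(6) = 78125.
From the proposed closed form z(n) = 5·5ⁿ + 3:
  z(6) = 78128.
The recurrence gives 78125 but the closed form gives 78128, so the closed form does not satisfy the recurrence.

No, the closed form is incorrect.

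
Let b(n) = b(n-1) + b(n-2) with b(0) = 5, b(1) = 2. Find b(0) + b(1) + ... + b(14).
Computing the sequence terms: 5, 2, 7, 9, 16, 25, 41, 66, 107, 173, 280, 453, 733, 1186, 1919
Adding these values together:

5022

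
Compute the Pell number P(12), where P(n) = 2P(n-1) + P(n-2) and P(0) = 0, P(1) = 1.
Computing the sequence terms:
0, 1, 2, 5, 12, 29, 70, 169, 408, 985, 2378, 5741, 13860

13860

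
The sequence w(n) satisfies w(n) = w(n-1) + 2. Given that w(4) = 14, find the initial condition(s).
w(4) = w(0) + 4·2, so w(0) = 14 - 8 = 6.

w(0) = 6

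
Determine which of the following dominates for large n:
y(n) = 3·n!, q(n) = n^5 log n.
Comparing growth rates:
Growth-rate hierarchy: log n ≺ any polynomial ≺ any exponential cⁿ (c>1) ≺ n! ≺ nⁿ.
factorial dominates polynomial degree 5 (with log factor) asymptotically.

y(n) grows faster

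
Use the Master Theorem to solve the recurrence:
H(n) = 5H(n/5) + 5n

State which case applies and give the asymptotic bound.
Master Theorem template: H(n) = a·H(n/b) + f(n).
Here: a=5, b=5, f(n)=5n
Compute log_b(a) = log_5(5) = 1.
f(n) = 5n = Θ(n). Case 2: H(n) = Θ(n log n).

Case 2: H(n) = Θ(n log n)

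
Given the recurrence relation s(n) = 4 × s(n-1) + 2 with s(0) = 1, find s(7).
Computing step by step:
s(0) = 1
s(1) = 4 × 1 + 2 = 6
s(2) = 4 × 6 + 2 = 26
s(3) = 4 × 26 + 2 = 106
s(4) = 4 × 106 + 2 = 426
s(5) = 4 × 426 + 2 = 1706
s(6) = 4 × 1706 + 2 = 6826
s(7) = 4 × 6826 + 2 = 27306

27306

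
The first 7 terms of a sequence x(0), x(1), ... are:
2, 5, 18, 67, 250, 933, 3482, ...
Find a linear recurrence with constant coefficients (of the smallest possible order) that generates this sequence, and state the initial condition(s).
Look for the lowest-order linear relation among consecutive terms.
Observation: x(n) - 4·x(n-1) - (-1)·x(n-2) = 0 holds for the shown terms, and no order-1 relation x(n) = α·x(n-1) + β fits.
Check at n=3: 4·18 + (-1)·5 = 67. ✓

x(n) = 4x(n-1) - x(n-2), x(0) = 2, x(1) = 5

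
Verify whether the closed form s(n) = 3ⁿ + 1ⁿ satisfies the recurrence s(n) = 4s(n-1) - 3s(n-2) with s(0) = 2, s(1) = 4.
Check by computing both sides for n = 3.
From the recurrence with s(0) = 2, s(1) = 4:
  s(0) = 2, s(1) = 4, s(2) = 10, s(3) = 28
  so the recurrence gives s(3) = 28.
From the proposed closed form s(n) = 3ⁿ + 1ⁿ:
  s(3) = 28.
Both sides give 28 at n = 3, and the initial condition(s) match, so the closed form is consistent.

Yes, the closed form is correct.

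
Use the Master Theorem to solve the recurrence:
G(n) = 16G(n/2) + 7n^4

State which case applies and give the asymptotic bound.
Master Theorem template: G(n) = a·G(n/b) + f(n).
Here: a=16, b=2, f(n)=7n^4
Compute log_b(a) = log_2(16) = 4.
f(n) = 7n^4 = Θ(n^4). Case 2: G(n) = Θ(n^4 log n).

Case 2: G(n) = Θ(n^4 log n)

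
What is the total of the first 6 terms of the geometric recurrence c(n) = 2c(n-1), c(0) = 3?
Computing the sequence terms: 3, 6, 12, 24, 48, 96
Adding these values together:

189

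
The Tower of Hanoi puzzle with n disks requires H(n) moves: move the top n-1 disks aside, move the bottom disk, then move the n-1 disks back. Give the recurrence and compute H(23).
Moving n disks = move the top n-1 disks aside (H(n-1) moves) + move the largest disk (1 move) + move the n-1 disks back on top (H(n-1) moves), so H(n) = 2H(n-1) + 1, with H(1) = 1 (a single disk takes one move).
First terms: 1, 3, 7, 15, 31, 63, … — each is one less than a power of 2. Indeed H(n) + 1 = 2(H(n-1) + 1) with H(1) + 1 = 2, so H(n) + 1 = 2ⁿ and H(n) = 2ⁿ - 1.
Hence H(23) = 2^23 - 1 = 8388608 - 1 = 8388607.

H(n) = 2H(n-1) + 1, H(1) = 1; H(23) = 8388607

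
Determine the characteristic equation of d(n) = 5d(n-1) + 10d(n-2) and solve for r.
Substitute d(n) = rⁿ and divide through by rⁿ⁻²: r² - 5r - 10 = 0
Discriminant: 5² + 4·10 = 65, not a perfect square, so by the quadratic formula r = (5 ± √65)/2.
General solution: d(n) = A·r₁ⁿ + B·r₂ⁿ where r₁,r₂ = (5 ± √65)/2

Characteristic: r² - 5r - 10 = 0, Roots: r = (5 ± √65)/2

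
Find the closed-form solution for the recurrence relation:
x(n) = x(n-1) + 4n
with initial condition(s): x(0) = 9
Recurrence: x(n) = x(n-1) + 4n, initial: x(0) = 9.
Telescoping: x(n) = x(0) + 4·Σᵢ₌₁ⁿ i = 9 + 4·n(n+1)/2.

x(n) = 4·n(n+1)/2 + 9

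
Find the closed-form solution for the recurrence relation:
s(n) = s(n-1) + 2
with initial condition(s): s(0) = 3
Recurrence: s(n) = s(n-1) + 2, initial: s(0) = 3.
Each step adds 2, so s(n) = s(0) + 2n = 2n + 3.

s(n) = 2n + 3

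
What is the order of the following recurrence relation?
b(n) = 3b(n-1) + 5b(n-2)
The order is the largest lag k for which b(n-k) appears. Here the deepest term is b(n-2), so the order is 2.

Order 2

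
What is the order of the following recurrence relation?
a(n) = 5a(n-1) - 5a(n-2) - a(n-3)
The order is the largest lag k for which a(n-k) appears. Here the deepest term is a(n-3), so the order is 3.

Order 3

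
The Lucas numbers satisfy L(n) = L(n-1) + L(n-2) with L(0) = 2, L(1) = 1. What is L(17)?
Computing the sequence terms:
2, 1, 3, 4, 7, 11, 18, 29, 47, 76, 123, 199, 322, 521, 843, 1364, 2207, 3571

3571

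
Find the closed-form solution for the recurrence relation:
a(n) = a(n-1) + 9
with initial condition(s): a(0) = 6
Recurrence: a(n) = a(n-1) + 9, initial: a(0) = 6.
Each step adds 9, so a(n) = a(0) + 9n = 9n + 6.

a(n) = 9n + 6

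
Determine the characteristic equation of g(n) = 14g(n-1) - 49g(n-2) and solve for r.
Substitute g(n) = rⁿ and divide through by rⁿ⁻²: r² - 14r + 49 = 0
Factor: (r - 7)² = 0, so r = 7 (double root).
General solution: g(n) = (A + Bn)·7ⁿ

Characteristic: r² - 14r + 49 = 0, Roots: r = 7 (double root)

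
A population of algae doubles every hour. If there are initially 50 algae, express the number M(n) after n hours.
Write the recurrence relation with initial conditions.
Each hour multiplies the count by 2, so the count after n hours depends only on the count after n-1 hours: M(n) = 2 × M(n-1). The starting count gives M(0) = 50.
Unrolling n times gives the closed form M(n) = 50 × 2ⁿ.

M(n) = 2 × M(n-1), M(0) = 50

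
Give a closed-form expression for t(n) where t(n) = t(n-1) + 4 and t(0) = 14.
Recurrence: t(n) = t(n-1) + 4, initial: t(0) = 14.
Each step adds 4, so t(n) = t(0) + 4n = 4n + 14.

t(n) = 4n + 14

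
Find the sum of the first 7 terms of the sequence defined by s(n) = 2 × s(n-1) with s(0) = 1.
Computing the sequence terms: 1, 2, 4, 8, 16, 32, 64
Adding these values together:

127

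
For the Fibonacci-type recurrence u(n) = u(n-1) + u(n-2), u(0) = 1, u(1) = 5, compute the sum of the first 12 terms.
Computing the sequence terms: 1, 5, 6, 11, 17, 28, 45, 73, 118, 191, 309, 500
Adding these values together:

1304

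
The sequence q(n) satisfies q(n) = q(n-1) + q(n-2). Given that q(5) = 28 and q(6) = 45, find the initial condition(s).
Work backwards using q(k) = q(k+2) - q(k+1):
q(4) = q(6) - q(5) = 45 - 28 = 17
q(3) = q(5) - q(4) = 28 - 17 = 11
q(2) = q(4) - q(3) = 17 - 11 = 6
q(1) = q(3) - q(2) = 11 - 6 = 5
q(0) = q(2) - q(1) = 6 - 5 = 1

q(0) = 1, q(1) = 5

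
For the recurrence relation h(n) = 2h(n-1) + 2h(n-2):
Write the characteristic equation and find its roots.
Substitute h(n) = rⁿ and divide through by rⁿ⁻²: r² - 2r - 2 = 0
Discriminant: 2² + 4·2 = 12, not a perfect square, so by the quadratic formula r = (2 ± √12)/2.
General solution: h(n) = A·r₁ⁿ + B·r₂ⁿ where r₁,r₂ = (2 ± √12)/2

Characteristic: r² - 2r - 2 = 0, Roots: r = (2 ± √12)/2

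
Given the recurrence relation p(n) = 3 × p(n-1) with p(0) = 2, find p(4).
Computing step by step:
p(0) = 2
p(1) = 3 × 2 = 6
p(2) = 3 × 6 = 18
p(3) = 3 × 18 = 54
p(4) = 3 × 54 = 162

162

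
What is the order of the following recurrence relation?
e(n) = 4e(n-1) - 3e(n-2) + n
The order is the largest lag k for which e(n-k) appears. Here the deepest term is e(n-2) (the n term is non-homogeneous and does not affect the order), so the order is 2.

Order 2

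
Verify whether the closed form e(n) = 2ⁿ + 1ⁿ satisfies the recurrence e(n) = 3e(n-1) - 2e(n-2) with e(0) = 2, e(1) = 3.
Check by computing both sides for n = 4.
From the recurrence with e(0) = 2, e(1) = 3:
  e(0) = 2, e(1) = 3, e(2) = 5, e(3) = 9, e(4) = 17
  so the recurrence gives e(4) = 17.
From the proposed closed form e(n) = 2ⁿ + 1ⁿ:
  e(4) = 17.
Both sides give 17 at n = 4, and the initial condition(s) match, so the closed form is consistent.

Yes, the closed form is correct.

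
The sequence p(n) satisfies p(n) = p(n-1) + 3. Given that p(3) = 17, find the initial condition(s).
p(3) = p(0) + 3·3, so p(0) = 17 - 9 = 8.

p(0) = 8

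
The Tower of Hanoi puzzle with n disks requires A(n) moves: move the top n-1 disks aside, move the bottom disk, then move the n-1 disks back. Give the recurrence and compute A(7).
Moving n disks = move the top n-1 disks aside (A(n-1) moves) + move the largest disk (1 move) + move the n-1 disks back on top (A(n-1) moves), so A(n) = 2A(n-1) + 1, with A(1) = 1 (a single disk takes one move).
First terms: 1, 3, 7, 15, 31, 63, … — each is one less than a power of 2. Indeed A(n) + 1 = 2(A(n-1) + 1) with A(1) + 1 = 2, so A(n) + 1 = 2ⁿ and A(n) = 2ⁿ - 1.
Hence A(7) = 2^7 - 1 = 128 - 1 = 127.

A(n) = 2A(n-1) + 1, A(1) = 1; A(7) = 127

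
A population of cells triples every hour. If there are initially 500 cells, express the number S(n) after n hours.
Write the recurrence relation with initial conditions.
Each hour multiplies the count by 3, so the count after n hours depends only on the count after n-1 hours: S(n) = 3 × S(n-1). The starting count gives S(0) = 500.
Unrolling n times gives the closed form S(n) = 500 × 3ⁿ.

S(n) = 3 × S(n-1), S(0) = 500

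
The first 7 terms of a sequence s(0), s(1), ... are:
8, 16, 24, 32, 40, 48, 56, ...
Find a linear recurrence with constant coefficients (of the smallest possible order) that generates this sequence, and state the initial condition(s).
Look for the lowest-order linear relation among consecutive terms.
Observation: consecutive differences are constant (= 8).
Check at n=2: 1·16 + 8 = 24. ✓

s(n) = s(n-1) + 8, s(0) = 8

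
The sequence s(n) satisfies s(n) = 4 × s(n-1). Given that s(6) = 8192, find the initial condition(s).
In general s(n) = 4ⁿ · s(0). At n = 6: s(0) = s(6) / 4^6 = 8192 / 4096 = 2.

s(0) = 2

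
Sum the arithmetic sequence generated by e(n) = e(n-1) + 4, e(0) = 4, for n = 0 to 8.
Computing the sequence terms: 4, 8, 12, 16, 20, 24, 28, 32, 36
Adding these values together:

180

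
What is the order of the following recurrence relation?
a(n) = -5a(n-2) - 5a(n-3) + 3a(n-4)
The order is the largest lag k for which a(n-k) appears. Here the deepest term is a(n-4), so the order is 4.

Order 4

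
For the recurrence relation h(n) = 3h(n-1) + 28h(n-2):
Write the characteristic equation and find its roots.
Substitute h(n) = rⁿ and divide through by rⁿ⁻²: r² - 3r - 28 = 0
Factor: (r + 4)(r - 7) = 0, so r = -4, 7.
General solution: h(n) = A·(-4)ⁿ + B·7ⁿ

Characteristic: r² - 3r - 28 = 0, Roots: r = -4, 7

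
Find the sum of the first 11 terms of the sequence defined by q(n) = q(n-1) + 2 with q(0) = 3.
Computing the sequence terms: 3, 5, 7, 9, 11, 13, 15, 17, 19, 21, 23
Adding these values together:

143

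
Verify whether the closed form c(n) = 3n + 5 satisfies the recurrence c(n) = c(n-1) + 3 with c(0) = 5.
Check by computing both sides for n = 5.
From the recurrence with c(0) = 5:
  c(0) = 5, c(1) = 8, c(2) = 11, c(3) = 14, c(4) = 17, c(5) = 20
  so the recurrence gives c(5) = 20.
From the proposed closed form c(n) = 3n + 5:
  c(5) = 20.
Both sides give 20 at n = 5, and the initial condition(s) match, so the closed form is consistent.

Yes, the closed form is correct.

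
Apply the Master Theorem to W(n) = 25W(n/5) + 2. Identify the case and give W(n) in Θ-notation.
Master Theorem template: W(n) = a·W(n/b) + f(n).
Here: a=25, b=5, f(n)=2
Compute log_b(a) = log_5(25) = 2.
f(n) = 2 = O(n^(2-ε)) with ε = 2. Case 1: W(n) = Θ(n^log_b(a)) = Θ(n^2).

Case 1: W(n) = Θ(n^2)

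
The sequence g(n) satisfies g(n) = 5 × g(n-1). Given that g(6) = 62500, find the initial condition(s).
In general g(n) = 5ⁿ · g(0). At n = 6: g(0) = g(6) / 5^6 = 62500 / 15625 = 4.

g(0) = 4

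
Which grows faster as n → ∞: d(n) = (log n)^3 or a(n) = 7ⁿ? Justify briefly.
Comparing growth rates:
Growth-rate hierarchy: log n ≺ any polynomial ≺ any exponential cⁿ (c>1) ≺ n! ≺ nⁿ.
exponential base 7 dominates polylogarithmic (log n)^3 asymptotically.

a(n) grows faster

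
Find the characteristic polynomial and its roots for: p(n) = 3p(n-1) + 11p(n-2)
Substitute p(n) = rⁿ and divide through by rⁿ⁻²: r² - 3r - 11 = 0
Discriminant: 3² + 4·11 = 53, not a perfect square, so by the quadratic formula r = (3 ± √53)/2.
General solution: p(n) = A·r₁ⁿ + B·r₂ⁿ where r₁,r₂ = (3 ± √53)/2

Characteristic: r² - 3r - 11 = 0, Roots: r = (3 ± √53)/2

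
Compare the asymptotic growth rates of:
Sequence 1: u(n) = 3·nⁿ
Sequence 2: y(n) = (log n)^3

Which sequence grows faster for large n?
Comparing growth rates:
Growth-rate hierarchy: log n ≺ any polynomial ≺ any exponential cⁿ (c>1) ≺ n! ≺ nⁿ.
super-exponential nⁿ dominates polylogarithmic (log n)^3 asymptotically.

u(n) grows faster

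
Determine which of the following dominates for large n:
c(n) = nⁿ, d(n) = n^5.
Comparing growth rates:
Growth-rate hierarchy: log n ≺ any polynomial ≺ any exponential cⁿ (c>1) ≺ n! ≺ nⁿ.
super-exponential nⁿ dominates polynomial degree 5 asymptotically.

c(n) grows faster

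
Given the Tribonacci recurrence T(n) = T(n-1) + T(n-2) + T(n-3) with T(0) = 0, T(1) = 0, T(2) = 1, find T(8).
Computing the sequence terms:
0, 0, 1, 1, 2, 4, 7, 13, 24

24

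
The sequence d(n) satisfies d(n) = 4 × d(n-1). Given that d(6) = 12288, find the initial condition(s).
In general d(n) = 4ⁿ · d(0). At n = 6: d(0) = d(6) / 4^6 = 12288 / 4096 = 3.

d(0) = 3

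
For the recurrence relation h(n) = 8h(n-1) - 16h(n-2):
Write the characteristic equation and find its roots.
Substitute h(n) = rⁿ and divide through by rⁿ⁻²: r² - 8r + 16 = 0
Factor: (r - 4)² = 0, so r = 4 (double root).
General solution: h(n) = (A + Bn)·4ⁿ

Characteristic: r² - 8r + 16 = 0, Roots: r = 4 (double root)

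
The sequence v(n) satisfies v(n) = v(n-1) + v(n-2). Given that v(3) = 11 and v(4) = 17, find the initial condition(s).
Work backwards using v(k) = v(k+2) - v(k+1):
v(2) = v(4) - v(3) = 17 - 11 = 6
v(1) = v(3) - v(2) = 11 - 6 = 5
v(0) = v(2) - v(1) = 6 - 5 = 1

v(0) = 1, v(1) = 5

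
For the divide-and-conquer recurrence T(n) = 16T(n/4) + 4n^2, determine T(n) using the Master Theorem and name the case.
Master Theorem template: T(n) = a·T(n/b) + f(n).
Here: a=16, b=4, f(n)=4n^2
Compute log_b(a) = log_4(16) = 2.
f(n) = 4n^2 = Θ(n^2). Case 2: T(n) = Θ(n^2 log n).

Case 2: T(n) = Θ(n^2 log n)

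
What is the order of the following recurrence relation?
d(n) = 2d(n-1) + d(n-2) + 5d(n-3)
The order is the largest lag k for which d(n-k) appears. Here the deepest term is d(n-3), so the order is 3.

Order 3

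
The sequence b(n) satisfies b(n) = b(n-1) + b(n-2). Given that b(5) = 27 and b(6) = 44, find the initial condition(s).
Work backwards using b(k) = b(k+2) - b(k+1):
b(4) = b(6) - b(5) = 44 - 27 = 17
b(3) = b(5) - b(4) = 27 - 17 = 10
b(2) = b(4) - b(3) = 17 - 10 = 7
b(1) = b(3) - b(2) = 10 - 7 = 3
b(0) = b(2) - b(1) = 7 - 3 = 4

b(0) = 4, b(1) = 3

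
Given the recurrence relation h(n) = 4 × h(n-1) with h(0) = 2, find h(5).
Computing step by step:
h(0) = 2
h(1) = 4 × 2 = 8
h(2) = 4 × 8 = 32
h(3) = 4 × 32 = 128
h(4) = 4 × 128 = 512
h(5) = 4 × 512 = 2048

2048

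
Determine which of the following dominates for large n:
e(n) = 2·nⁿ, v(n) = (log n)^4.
Comparing growth rates:
Growth-rate hierarchy: log n ≺ any polynomial ≺ any exponential cⁿ (c>1) ≺ n! ≺ nⁿ.
super-exponential nⁿ dominates polylogarithmic (log n)^4 asymptotically.

e(n) grows faster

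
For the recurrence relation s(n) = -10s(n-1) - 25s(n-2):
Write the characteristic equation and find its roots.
Substitute s(n) = rⁿ and divide through by rⁿ⁻²: r² + 10r + 25 = 0
Factor: (r + 5)² = 0, so r = -5 (double root).
General solution: s(n) = (A + Bn)·(-5)ⁿ

Characteristic: r² + 10r + 25 = 0, Roots: r = -5 (double root)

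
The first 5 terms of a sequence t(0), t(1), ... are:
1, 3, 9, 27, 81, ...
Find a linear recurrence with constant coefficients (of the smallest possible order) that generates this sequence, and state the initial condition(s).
Look for the lowest-order linear relation among consecutive terms.
Observation: each term is 3× the previous.
Check at n=2: 3·3 = 9. ✓

t(n) = 3 × t(n-1), t(0) = 1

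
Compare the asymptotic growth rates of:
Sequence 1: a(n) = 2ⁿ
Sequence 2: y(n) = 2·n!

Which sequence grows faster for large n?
Comparing growth rates:
Growth-rate hierarchy: log n ≺ any polynomial ≺ any exponential cⁿ (c>1) ≺ n! ≺ nⁿ.
factorial dominates exponential base 2 asymptotically.

y(n) grows faster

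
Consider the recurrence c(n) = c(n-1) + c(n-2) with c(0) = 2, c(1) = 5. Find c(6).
Computing the sequence terms:
2, 5, 7, 12, 19, 31, 50

50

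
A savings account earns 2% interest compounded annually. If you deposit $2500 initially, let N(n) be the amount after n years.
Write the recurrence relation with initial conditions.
Each year the balance grows by 2%, i.e. is multiplied by 1 + 2/100 = 1.02, so N(n) = 1.02 × N(n-1). The initial deposit gives N(0) = 2500.
Unrolling gives the closed form N(n) = 2500 × (1.02)ⁿ.

N(n) = 1.02 × N(n-1), N(0) = 2500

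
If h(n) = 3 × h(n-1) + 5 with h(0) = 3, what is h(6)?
Computing step by step:
h(0) = 3
h(1) = 3 × 3 + 5 = 14
h(2) = 3 × 14 + 5 = 47
h(3) = 3 × 47 + 5 = 146
h(4) = 3 × 146 + 5 = 443
h(5) = 3 × 443 + 5 = 1334
h(6) = 3 × 1334 + 5 = 4007

4007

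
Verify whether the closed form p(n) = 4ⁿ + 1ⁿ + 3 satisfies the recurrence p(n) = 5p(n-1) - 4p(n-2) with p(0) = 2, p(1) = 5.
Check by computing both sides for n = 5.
From the recurrence with p(0) = 2, p(1) = 5:
  p(0) = 2, p(1) = 5, p(2) = 17, p(3) = 65, p(4) = 257, p(5) = 1025
  so the recurrence gives p(5) = 1025.
From the proposed closed form p(n) = 4ⁿ + 1ⁿ + 3:
  p(5) = 1028.
The recurrence gives 1025 but the closed form gives 1028, so the closed form does not satisfy the recurrence.

No, the closed form is incorrect.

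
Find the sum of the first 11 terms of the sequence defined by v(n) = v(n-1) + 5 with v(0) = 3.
Computing the sequence terms: 3, 8, 13, 18, 23, 28, 33, 38, 43, 48, 53
Adding these values together:

308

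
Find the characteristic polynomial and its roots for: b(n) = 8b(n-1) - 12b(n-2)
Substitute b(n) = rⁿ and divide through by rⁿ⁻²: r² - 8r + 12 = 0
Factor: (r - 6)(r - 2) = 0, so r = 6, 2.
General solution: b(n) = A·6ⁿ + B·2ⁿ

Characteristic: r² - 8r + 12 = 0, Roots: r = 6, 2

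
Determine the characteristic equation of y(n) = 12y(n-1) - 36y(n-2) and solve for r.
Substitute y(n) = rⁿ and divide through by rⁿ⁻²: r² - 12r + 36 = 0
Factor: (r - 6)² = 0, so r = 6 (double root).
General solution: y(n) = (A + Bn)·6ⁿ

Characteristic: r² - 12r + 36 = 0, Roots: r = 6 (double root)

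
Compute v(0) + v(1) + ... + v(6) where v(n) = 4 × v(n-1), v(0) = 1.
Computing the sequence terms: 1, 4, 16, 64, 256, 1024, 4096
Adding these values together:

5461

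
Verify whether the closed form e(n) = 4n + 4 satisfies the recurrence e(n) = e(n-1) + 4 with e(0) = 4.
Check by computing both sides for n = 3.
From the recurrence with e(0) = 4:
  e(0) = 4, e(1) = 8, e(2) = 12, e(3) = 16
  so the recurrence gives e(3) = 16.
From the proposed closed form e(n) = 4n + 4:
  e(3) = 16.
Both sides give 16 at n = 3, and the initial condition(s) match, so the closed form is consistent.

Yes, the closed form is correct.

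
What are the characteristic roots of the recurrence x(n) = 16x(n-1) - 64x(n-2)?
Substitute x(n) = rⁿ and divide through by rⁿ⁻²: r² - 16r + 64 = 0
Factor: (r - 8)² = 0, so r = 8 (double root).
General solution: x(n) = (A + Bn)·8ⁿ

Characteristic: r² - 16r + 64 = 0, Roots: r = 8 (double root)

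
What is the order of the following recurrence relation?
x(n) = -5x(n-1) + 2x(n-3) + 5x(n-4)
The order is the largest lag k for which x(n-k) appears. Here the deepest term is x(n-4), so the order is 4.

Order 4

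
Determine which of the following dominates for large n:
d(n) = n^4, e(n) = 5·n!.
Comparing growth rates:
Growth-rate hierarchy: log n ≺ any polynomial ≺ any exponential cⁿ (c>1) ≺ n! ≺ nⁿ.
factorial dominates polynomial degree 4 asymptotically.

e(n) grows faster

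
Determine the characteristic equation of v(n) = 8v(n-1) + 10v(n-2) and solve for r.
Substitute v(n) = rⁿ and divide through by rⁿ⁻²: r² - 8r - 10 = 0
Discriminant: 8² + 4·10 = 104, not a perfect square, so by the quadratic formula r = (8 ± √104)/2.
General solution: v(n) = A·r₁ⁿ + B·r₂ⁿ where r₁,r₂ = (8 ± √104)/2

Characteristic: r² - 8r - 10 = 0, Roots: r = (8 ± √104)/2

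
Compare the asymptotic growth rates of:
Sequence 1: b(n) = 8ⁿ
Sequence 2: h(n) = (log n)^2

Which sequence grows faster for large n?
Comparing growth rates:
Growth-rate hierarchy: log n ≺ any polynomial ≺ any exponential cⁿ (c>1) ≺ n! ≺ nⁿ.
exponential base 8 dominates polylogarithmic (log n)^2 asymptotically.

b(n) grows faster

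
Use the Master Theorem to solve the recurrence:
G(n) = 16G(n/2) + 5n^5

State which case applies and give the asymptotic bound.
Master Theorem template: G(n) = a·G(n/b) + f(n).
Here: a=16, b=2, f(n)=5n^5
Compute log_b(a) = log_2(16) = 4.
f(n) = 5n^5 = Ω(n^(4+ε)) with ε = 1, and the regularity condition holds (a·f(n/b) = (a/b^5)·f(n) with a/b^5 = 2^-1 < 1). Case 3: G(n) = Θ(f(n)) = Θ(n^5).

Case 3: G(n) = Θ(n^5)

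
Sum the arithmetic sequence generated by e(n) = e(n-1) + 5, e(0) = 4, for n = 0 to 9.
Computing the sequence terms: 4, 9, 14, 19, 24, 29, 34, 39, 44, 49
Adding these values together:

265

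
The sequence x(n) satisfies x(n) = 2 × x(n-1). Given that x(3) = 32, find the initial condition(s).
In general x(n) = 2ⁿ · x(0). At n = 3: x(0) = x(3) / 2^3 = 32 / 8 = 4.

x(0) = 4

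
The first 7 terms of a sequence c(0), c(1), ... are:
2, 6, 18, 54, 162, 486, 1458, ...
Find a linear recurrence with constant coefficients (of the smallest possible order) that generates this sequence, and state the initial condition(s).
Look for the lowest-order linear relation among consecutive terms.
Observation: each term is 3× the previous.
Check at n=2: 3·6 = 18. ✓

c(n) = 3 × c(n-1), c(0) = 2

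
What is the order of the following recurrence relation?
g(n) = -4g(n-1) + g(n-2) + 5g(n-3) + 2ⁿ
The order is the largest lag k for which g(n-k) appears. Here the deepest term is g(n-3) (the 2ⁿ term is non-homogeneous and does not affect the order), so the order is 3.

Order 3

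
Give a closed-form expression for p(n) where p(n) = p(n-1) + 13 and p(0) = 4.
Recurrence: p(n) = p(n-1) + 13, initial: p(0) = 4.
Each step adds 13, so p(n) = p(0) + 13n = 13n + 4.

p(n) = 13n + 4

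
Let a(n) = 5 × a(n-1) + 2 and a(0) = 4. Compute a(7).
Computing step by step:
a(0) = 4
a(1) = 5 × 4 + 2 = 22
a(2) = 5 × 22 + 2 = 112
a(3) = 5 × 112 + 2 = 562
a(4) = 5 × 562 + 2 = 2812
a(5) = 5 × 2812 + 2 = 14062
a(6) = 5 × 14062 + 2 = 70312
a(7) = 5 × 70312 + 2 = 351562

351562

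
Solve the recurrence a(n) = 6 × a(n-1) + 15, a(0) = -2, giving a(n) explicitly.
Recurrence: a(n) = 6 × a(n-1) + 15, initial: a(0) = -2.
Try a(n) = A·6ⁿ + C. Substituting: A·6ⁿ + C = 6(A·6ⁿ⁻¹ + C) + 15 = A·6ⁿ + 6C + 15, so C = 6C + 15, giving C = -3. Then a(0) = A - 3 = -2 gives A = 1.

a(n) = 6ⁿ - 3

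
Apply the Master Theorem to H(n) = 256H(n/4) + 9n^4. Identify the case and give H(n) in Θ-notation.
Master Theorem template: H(n) = a·H(n/b) + f(n).
Here: a=256, b=4, f(n)=9n^4
Compute log_b(a) = log_4(256) = 4.
f(n) = 9n^4 = Θ(n^4). Case 2: H(n) = Θ(n^4 log n).

Case 2: H(n) = Θ(n^4 log n)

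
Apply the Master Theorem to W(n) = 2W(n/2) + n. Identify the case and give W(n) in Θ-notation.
Master Theorem template: W(n) = a·W(n/b) + f(n).
Here: a=2, b=2, f(n)=n
Compute log_b(a) = log_2(2) = 1.
f(n) = n = Θ(n). Case 2: W(n) = Θ(n log n).

Case 2: W(n) = Θ(n log n)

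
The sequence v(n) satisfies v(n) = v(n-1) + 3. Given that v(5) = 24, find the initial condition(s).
v(5) = v(0) + 5·3, so v(0) = 24 - 15 = 9.

v(0) = 9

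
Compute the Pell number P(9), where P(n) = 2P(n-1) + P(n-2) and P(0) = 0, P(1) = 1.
Computing the sequence terms:
0, 1, 2, 5, 12, 29, 70, 169, 408, 985

985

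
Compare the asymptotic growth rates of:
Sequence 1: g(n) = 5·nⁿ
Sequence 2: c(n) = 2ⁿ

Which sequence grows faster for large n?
Comparing growth rates:
Growth-rate hierarchy: log n ≺ any polynomial ≺ any exponential cⁿ (c>1) ≺ n! ≺ nⁿ.
super-exponential nⁿ dominates exponential base 2 asymptotically.

g(n) grows faster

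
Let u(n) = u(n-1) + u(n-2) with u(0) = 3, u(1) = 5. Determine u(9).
Computing the sequence terms:
3, 5, 8, 13, 21, 34, 55, 89, 144, 233

233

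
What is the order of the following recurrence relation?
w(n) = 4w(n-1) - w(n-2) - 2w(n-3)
The order is the largest lag k for which w(n-k) appears. Here the deepest term is w(n-3), so the order is 3.

Order 3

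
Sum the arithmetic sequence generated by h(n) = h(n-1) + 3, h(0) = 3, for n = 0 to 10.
Computing the sequence terms: 3, 6, 9, 12, 15, 18, 21, 24, 27, 30, 33
Adding these values together:

198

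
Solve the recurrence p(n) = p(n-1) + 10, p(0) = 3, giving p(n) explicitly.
Recurrence: p(n) = p(n-1) + 10, initial: p(0) = 3.
Each step adds 10, so p(n) = p(0) + 10n = 10n + 3.

p(n) = 10n + 3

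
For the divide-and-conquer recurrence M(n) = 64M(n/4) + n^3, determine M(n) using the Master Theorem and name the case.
Master Theorem template: M(n) = a·M(n/b) + f(n).
Here: a=64, b=4, f(n)=n^3
Compute log_b(a) = log_4(64) = 3.
f(n) = n^3 = Θ(n^3). Case 2: M(n) = Θ(n^3 log n).

Case 2: M(n) = Θ(n^3 log n)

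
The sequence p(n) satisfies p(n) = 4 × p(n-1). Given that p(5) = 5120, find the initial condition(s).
In general p(n) = 4ⁿ · p(0). At n = 5: p(0) = p(5) / 4^5 = 5120 / 1024 = 5.

p(0) = 5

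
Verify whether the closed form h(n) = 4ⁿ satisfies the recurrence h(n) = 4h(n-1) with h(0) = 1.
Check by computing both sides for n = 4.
From the recurrence with h(0) = 1:
  h(0) = 1, h(1) = 4, h(2) = 16, h(3) = 64, h(4) = 256
  so the recurrence gives h(4) = 256.
From the proposed closed form h(n) = 4ⁿ:
  h(4) = 256.
Both sides give 256 at n = 4, and the initial condition(s) match, so the closed form is consistent.

Yes, the closed form is correct.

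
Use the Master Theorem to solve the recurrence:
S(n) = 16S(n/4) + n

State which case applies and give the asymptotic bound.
Master Theorem template: S(n) = a·S(n/b) + f(n).
Here: a=16, b=4, f(n)=n
Compute log_b(a) = log_4(16) = 2.
f(n) = n = O(n^(2-ε)) with ε = 1. Case 1: S(n) = Θ(n^log_b(a)) = Θ(n^2).

Case 1: S(n) = Θ(n^2)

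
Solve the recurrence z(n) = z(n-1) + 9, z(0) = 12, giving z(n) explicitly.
Recurrence: z(n) = z(n-1) + 9, initial: z(0) = 12.
Each step adds 9, so z(n) = z(0) + 9n = 9n + 12.

z(n) = 9n + 12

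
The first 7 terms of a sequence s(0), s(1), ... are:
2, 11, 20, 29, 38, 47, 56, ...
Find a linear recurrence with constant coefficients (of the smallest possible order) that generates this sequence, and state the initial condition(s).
Look for the lowest-order linear relation among consecutive terms.
Observation: consecutive differences are constant (= 9).
Check at n=2: 1·11 + 9 = 20. ✓

s(n) = s(n-1) + 9, s(0) = 2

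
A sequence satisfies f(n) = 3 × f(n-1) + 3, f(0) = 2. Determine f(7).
Computing step by step:
f(0) = 2
f(1) = 3 × 2 + 3 = 9
f(2) = 3 × 9 + 3 = 30
f(3) = 3 × 30 + 3 = 93
f(4) = 3 × 93 + 3 = 282
f(5) = 3 × 282 + 3 = 849
f(6) = 3 × 849 + 3 = 2550
f(7) = 3 × 2550 + 3 = 7653

7653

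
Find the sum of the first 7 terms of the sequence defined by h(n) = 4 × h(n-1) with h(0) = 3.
Computing the sequence terms: 3, 12, 48, 192, 768, 3072, 12288
Adding these values together:

16383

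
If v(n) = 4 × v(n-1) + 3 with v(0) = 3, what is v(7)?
Computing step by step:
v(0) = 3
v(1) = 4 × 3 + 3 = 15
v(2) = 4 × 15 + 3 = 63
v(3) = 4 × 63 + 3 = 255
v(4) = 4 × 255 + 3 = 1023
v(5) = 4 × 1023 + 3 = 4095
v(6) = 4 × 4095 + 3 = 16383
v(7) = 4 × 16383 + 3 = 65535

65535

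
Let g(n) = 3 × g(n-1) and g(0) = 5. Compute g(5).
Computing step by step:
g(0) = 5
g(1) = 3 × 5 = 15
g(2) = 3 × 15 = 45
g(3) = 3 × 45 = 135
g(4) = 3 × 135 = 405
g(5) = 3 × 405 = 1215

1215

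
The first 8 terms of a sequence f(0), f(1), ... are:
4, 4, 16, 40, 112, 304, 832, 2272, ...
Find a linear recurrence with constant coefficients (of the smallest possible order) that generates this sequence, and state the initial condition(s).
Look for the lowest-order linear relation among consecutive terms.
Observation: f(n) - 2·f(n-1) - (2)·f(n-2) = 0 holds for the shown terms, and no order-1 relation f(n) = α·f(n-1) + β fits.
Check at n=3: 2·16 + (2)·4 = 40. ✓

f(n) = 2f(n-1) + 2f(n-2), f(0) = 4, f(1) = 4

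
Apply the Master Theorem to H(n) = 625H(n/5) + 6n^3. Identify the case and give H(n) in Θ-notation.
Master Theorem template: H(n) = a·H(n/b) + f(n).
Here: a=625, b=5, f(n)=6n^3
Compute log_b(a) = log_5(625) = 4.
f(n) = 6n^3 = O(n^(4-ε)) with ε = 1. Case 1: H(n) = Θ(n^log_b(a)) = Θ(n^4).

Case 1: H(n) = Θ(n^4)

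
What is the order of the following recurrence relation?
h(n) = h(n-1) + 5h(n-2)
The order is the largest lag k for which h(n-k) appears. Here the deepest term is h(n-2), so the order is 2.

Order 2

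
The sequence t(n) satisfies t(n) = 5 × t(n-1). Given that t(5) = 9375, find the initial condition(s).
In general t(n) = 5ⁿ · t(0). At n = 5: t(0) = t(5) / 5^5 = 9375 / 3125 = 3.

t(0) = 3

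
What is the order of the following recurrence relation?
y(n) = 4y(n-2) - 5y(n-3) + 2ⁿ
The order is the largest lag k for which y(n-k) appears. Here the deepest term is y(n-3) (the 2ⁿ term is non-homogeneous and does not affect the order), so the order is 3.

Order 3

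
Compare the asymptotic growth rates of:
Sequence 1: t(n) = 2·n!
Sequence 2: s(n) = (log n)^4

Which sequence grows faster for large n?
Comparing growth rates:
Growth-rate hierarchy: log n ≺ any polynomial ≺ any exponential cⁿ (c>1) ≺ n! ≺ nⁿ.
factorial dominates polylogarithmic (log n)^4 asymptotically.

t(n) grows faster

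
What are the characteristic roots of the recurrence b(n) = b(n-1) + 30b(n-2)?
Substitute b(n) = rⁿ and divide through by rⁿ⁻²: r² - r - 30 = 0
Factor: (r - 6)(r + 5) = 0, so r = 6, -5.
General solution: b(n) = A·6ⁿ + B·(-5)ⁿ

Characteristic: r² - r - 30 = 0, Roots: r = 6, -5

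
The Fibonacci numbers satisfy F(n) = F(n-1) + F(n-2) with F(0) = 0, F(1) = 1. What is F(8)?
Computing the sequence terms:
0, 1, 1, 2, 3, 5, 8, 13, 21

21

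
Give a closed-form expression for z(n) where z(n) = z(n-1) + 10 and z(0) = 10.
Recurrence: z(n) = z(n-1) + 10, initial: z(0) = 10.
Each step adds 10, so z(n) = z(0) + 10n = 10n + 10.

z(n) = 10n + 10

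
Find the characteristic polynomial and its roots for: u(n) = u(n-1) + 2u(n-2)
Substitute u(n) = rⁿ and divide through by rⁿ⁻²: r² - r - 2 = 0
Factor: (r - 2)(r + 1) = 0, so r = 2, -1.
General solution: u(n) = A·2ⁿ + B·(-1)ⁿ

Characteristic: r² - r - 2 = 0, Roots: r = 2, -1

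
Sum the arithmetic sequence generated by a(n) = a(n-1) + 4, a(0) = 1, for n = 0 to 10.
Computing the sequence terms: 1, 5, 9, 13, 17, 21, 25, 29, 33, 37, 41
Adding these values together:

231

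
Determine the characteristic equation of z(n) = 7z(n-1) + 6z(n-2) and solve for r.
Substitute z(n) = rⁿ and divide through by rⁿ⁻²: r² - 7r - 6 = 0
Discriminant: 7² + 4·6 = 73, not a perfect square, so by the quadratic formula r = (7 ± √73)/2.
General solution: z(n) = A·r₁ⁿ + B·r₂ⁿ where r₁,r₂ = (7 ± √73)/2

Characteristic: r² - 7r - 6 = 0, Roots: r = (7 ± √73)/2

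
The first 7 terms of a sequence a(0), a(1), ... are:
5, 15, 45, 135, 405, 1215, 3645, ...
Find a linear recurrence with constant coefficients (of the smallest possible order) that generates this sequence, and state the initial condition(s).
Look for the lowest-order linear relation among consecutive terms.
Observation: each term is 3× the previous.
Check at n=2: 3·15 = 45. ✓

a(n) = 3 × a(n-1), a(0) = 5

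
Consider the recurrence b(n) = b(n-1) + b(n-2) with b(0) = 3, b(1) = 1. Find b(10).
Computing the sequence terms:
3, 1, 4, 5, 9, 14, 23, 37, 60, 97, 157

157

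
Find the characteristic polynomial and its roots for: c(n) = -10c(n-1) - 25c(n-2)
Substitute c(n) = rⁿ and divide through by rⁿ⁻²: r² + 10r + 25 = 0
Factor: (r + 5)² = 0, so r = -5 (double root).
General solution: c(n) = (A + Bn)·(-5)ⁿ

Characteristic: r² + 10r + 25 = 0, Roots: r = -5 (double root)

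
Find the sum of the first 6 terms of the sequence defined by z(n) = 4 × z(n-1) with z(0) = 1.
Computing the sequence terms: 1, 4, 16, 64, 256, 1024
Adding these values together:

1365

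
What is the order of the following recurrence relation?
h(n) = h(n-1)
The order is the largest lag k for which h(n-k) appears. Here the deepest term is h(n-1), so the order is 1.

Order 1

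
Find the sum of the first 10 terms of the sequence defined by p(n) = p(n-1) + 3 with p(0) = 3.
Computing the sequence terms: 3, 6, 9, 12, 15, 18, 21, 24, 27, 30
Adding these values together:

165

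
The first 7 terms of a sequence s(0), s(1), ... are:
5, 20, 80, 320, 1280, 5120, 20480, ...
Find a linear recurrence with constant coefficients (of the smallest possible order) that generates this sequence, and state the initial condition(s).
Look for the lowest-order linear relation among consecutive terms.
Observation: each term is 4× the previous.
Check at n=2: 4·20 = 80. ✓

s(n) = 4 × s(n-1), s(0) = 5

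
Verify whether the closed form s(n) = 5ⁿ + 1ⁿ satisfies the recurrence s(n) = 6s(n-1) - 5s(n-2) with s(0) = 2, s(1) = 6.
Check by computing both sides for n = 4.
From the recurrence with s(0) = 2, s(1) = 6:
  s(0) = 2, s(1) = 6, s(2) = 26, s(3) = 126, s(4) = 626
  so the recurrence gives s(4) = 626.
From the proposed closed form s(n) = 5ⁿ + 1ⁿ:
  s(4) = 626.
Both sides give 626 at n = 4, and the initial condition(s) match, so the closed form is consistent.

Yes, the closed form is correct.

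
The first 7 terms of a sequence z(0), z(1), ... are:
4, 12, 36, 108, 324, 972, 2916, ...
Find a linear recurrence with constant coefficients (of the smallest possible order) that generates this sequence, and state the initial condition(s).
Look for the lowest-order linear relation among consecutive terms.
Observation: each term is 3× the previous.
Check at n=2: 3·12 = 36. ✓

z(n) = 3 × z(n-1), z(0) = 4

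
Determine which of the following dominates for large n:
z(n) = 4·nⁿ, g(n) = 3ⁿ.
Comparing growth rates:
Growth-rate hierarchy: log n ≺ any polynomial ≺ any exponential cⁿ (c>1) ≺ n! ≺ nⁿ.
super-exponential nⁿ dominates exponential base 3 asymptotically.

z(n) grows faster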